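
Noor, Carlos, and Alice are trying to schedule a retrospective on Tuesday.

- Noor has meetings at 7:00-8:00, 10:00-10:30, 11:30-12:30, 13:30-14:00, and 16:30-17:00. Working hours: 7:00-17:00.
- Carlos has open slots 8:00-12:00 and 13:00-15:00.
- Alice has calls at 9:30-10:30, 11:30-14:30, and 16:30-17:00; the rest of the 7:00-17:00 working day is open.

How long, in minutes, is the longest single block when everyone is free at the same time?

90 minutes

Noor free within 07:00–17:00: 08:00–10:00, 10:30–11:30, 12:30–13:30, 14:00–16:30.
Alice free within 07:00–17:00: 07:00–09:30, 10:30–11:30, 14:30–16:30.
Noor ∩ Carlos: 08:00–10:00, 10:30–11:30, 13:00–13:30, 14:00–15:00.
Noor ∩ Carlos ∩ Alice: 08:00–09:30, 10:30–11:30, 14:30–15:00.
Common window lengths: 90, 60, 30 min; longest is 90.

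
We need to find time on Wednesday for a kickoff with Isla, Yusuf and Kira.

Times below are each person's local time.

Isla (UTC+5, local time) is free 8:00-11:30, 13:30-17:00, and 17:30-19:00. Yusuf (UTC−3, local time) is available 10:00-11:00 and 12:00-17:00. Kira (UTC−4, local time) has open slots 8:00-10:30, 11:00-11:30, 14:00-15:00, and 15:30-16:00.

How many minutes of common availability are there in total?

Isla → UTC: 03:00–06:30, 08:30–12:00, 12:30–14:00.
Yusuf → UTC: 13:00–14:00, 15:00–20:00.
Kira → UTC: 12:00–14:30, 15:00–15:30, 18:00–19:00, 19:30–20:00.
Isla ∩ Yusuf: 13:00–14:00.
Isla ∩ Yusuf ∩ Kira: 13:00–14:00.
Total common minutes: 60.

60 minutes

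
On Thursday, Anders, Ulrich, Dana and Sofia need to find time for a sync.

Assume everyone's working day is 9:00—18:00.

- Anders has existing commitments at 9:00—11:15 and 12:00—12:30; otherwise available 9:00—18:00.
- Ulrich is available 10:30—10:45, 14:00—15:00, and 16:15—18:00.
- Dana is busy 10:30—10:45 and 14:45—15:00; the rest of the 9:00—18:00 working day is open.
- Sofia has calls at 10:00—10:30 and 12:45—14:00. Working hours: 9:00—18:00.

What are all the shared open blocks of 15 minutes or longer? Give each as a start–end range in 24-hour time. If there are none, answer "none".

14:00–14:45, 16:15–18:00

Anders free within 09:00–18:00: 11:15–12:00, 12:30–18:00.
Dana free within 09:00–18:00: 09:00–10:30, 10:45–14:45, 15:00–18:00.
Sofia free within 09:00–18:00: 09:00–10:00, 10:30–12:45, 14:00–18:00.
Anders ∩ Ulrich: 14:00–15:00, 16:15–18:00.
Anders ∩ Ulrich ∩ Dana: 14:00–14:45, 16:15–18:00.
Anders ∩ Ulrich ∩ Dana ∩ Sofia: 14:00–14:45, 16:15–18:00.
Windows ≥ 15 min: 14:00–14:45, 16:15–18:00.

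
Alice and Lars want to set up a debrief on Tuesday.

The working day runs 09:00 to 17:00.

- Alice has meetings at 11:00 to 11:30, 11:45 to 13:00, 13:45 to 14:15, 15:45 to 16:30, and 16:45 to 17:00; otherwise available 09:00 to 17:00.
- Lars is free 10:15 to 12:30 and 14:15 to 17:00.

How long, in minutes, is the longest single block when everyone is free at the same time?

Alice free within 09:00–17:00: 09:00–11:00, 11:30–11:45, 13:00–13:45, 14:15–15:45, 16:30–16:45.
Alice ∩ Lars: 10:15–11:00, 11:30–11:45, 14:15–15:45, 16:30–16:45.
Common window lengths: 45, 15, 90, 15 min; longest is 90.

90 minutes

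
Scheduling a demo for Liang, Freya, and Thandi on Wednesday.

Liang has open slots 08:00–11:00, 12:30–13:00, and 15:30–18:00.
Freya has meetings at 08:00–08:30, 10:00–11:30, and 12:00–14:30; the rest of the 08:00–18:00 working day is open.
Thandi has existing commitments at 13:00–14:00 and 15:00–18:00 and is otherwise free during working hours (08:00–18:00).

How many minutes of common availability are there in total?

90 minutes

Freya free within 08:00–18:00: 08:30–10:00, 11:30–12:00, 14:30–18:00.
Thandi free within 08:00–18:00: 08:00–13:00, 14:00–15:00.
Liang ∩ Freya: 08:30–10:00, 15:30–18:00.
Liang ∩ Freya ∩ Thandi: 08:30–10:00.
Total common minutes: 90.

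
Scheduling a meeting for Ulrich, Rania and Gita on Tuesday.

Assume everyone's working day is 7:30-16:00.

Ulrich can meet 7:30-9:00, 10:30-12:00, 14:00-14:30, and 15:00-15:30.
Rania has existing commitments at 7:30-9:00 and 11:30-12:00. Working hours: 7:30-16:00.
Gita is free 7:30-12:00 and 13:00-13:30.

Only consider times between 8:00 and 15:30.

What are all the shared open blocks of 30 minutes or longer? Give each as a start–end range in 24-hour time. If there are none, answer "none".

Rania free within 07:30–16:00: 09:00–11:30, 12:00–16:00.
Ulrich ∩ Rania: 10:30–11:30, 14:00–14:30, 15:00–15:30.
Ulrich ∩ Rania ∩ Gita: 10:30–11:30.
Restricted to 08:00–15:30: 10:30–11:30.
Windows ≥ 30 min: 10:30–11:30.

10:30–11:30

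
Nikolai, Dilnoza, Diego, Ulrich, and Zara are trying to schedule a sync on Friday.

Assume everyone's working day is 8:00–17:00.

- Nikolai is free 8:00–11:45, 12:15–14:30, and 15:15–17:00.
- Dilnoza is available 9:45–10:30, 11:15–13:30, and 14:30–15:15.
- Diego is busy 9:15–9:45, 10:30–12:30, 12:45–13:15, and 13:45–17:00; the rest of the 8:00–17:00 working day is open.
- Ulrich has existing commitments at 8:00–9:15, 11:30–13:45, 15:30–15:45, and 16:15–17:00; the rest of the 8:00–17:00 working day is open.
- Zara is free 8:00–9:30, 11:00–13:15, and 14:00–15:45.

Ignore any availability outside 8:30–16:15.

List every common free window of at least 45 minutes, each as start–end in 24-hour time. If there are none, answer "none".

Diego free within 08:00–17:00: 08:00–09:15, 09:45–10:30, 12:30–12:45, 13:15–13:45.
Ulrich free within 08:00–17:00: 09:15–11:30, 13:45–15:30, 15:45–16:15.
Nikolai ∩ Dilnoza: 09:45–10:30, 11:15–11:45, 12:15–13:30.
Nikolai ∩ Dilnoza ∩ Diego: 09:45–10:30, 12:30–12:45, 13:15–13:30.
Nikolai ∩ Dilnoza ∩ Diego ∩ Ulrich: 09:45–10:30.
Nikolai ∩ Dilnoza ∩ Diego ∩ Ulrich ∩ Zara: (none).
Restricted to 08:30–16:15: (none).
Windows ≥ 45 min: (none).

none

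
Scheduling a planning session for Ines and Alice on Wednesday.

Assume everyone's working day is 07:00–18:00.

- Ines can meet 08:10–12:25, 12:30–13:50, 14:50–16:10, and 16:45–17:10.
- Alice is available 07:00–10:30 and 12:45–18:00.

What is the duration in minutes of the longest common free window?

140 minutes

Ines ∩ Alice: 08:10–10:30, 12:45–13:50, 14:50–16:10, 16:45–17:10.
Common window lengths: 140, 65, 80, 25 min; longest is 140.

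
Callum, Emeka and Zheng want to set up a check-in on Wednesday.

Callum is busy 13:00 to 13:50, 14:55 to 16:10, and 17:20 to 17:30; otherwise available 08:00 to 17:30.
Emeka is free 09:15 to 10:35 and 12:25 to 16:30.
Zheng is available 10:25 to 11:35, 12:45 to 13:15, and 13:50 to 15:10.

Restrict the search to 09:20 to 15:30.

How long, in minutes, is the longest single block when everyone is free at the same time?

65 minutes

Callum free within 08:00–17:30: 08:00–13:00, 13:50–14:55, 16:10–17:20.
Callum ∩ Emeka: 09:15–10:35, 12:25–13:00, 13:50–14:55, 16:10–16:30.
Callum ∩ Emeka ∩ Zheng: 10:25–10:35, 12:45–13:00, 13:50–14:55.
Restricted to 09:20–15:30: 10:25–10:35, 12:45–13:00, 13:50–14:55.
Common window lengths: 10, 15, 65 min; longest is 65.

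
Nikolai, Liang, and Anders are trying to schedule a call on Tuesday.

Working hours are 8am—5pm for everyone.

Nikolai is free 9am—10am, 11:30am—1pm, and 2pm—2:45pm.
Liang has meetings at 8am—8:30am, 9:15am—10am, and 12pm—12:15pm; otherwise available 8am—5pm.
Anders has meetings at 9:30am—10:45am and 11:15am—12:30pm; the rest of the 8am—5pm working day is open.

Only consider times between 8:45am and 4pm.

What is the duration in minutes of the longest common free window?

45 minutes

Liang free within 08:00–17:00: 08:30–09:15, 10:00–12:00, 12:15–17:00.
Anders free within 08:00–17:00: 08:00–09:30, 10:45–11:15, 12:30–17:00.
Nikolai ∩ Liang: 09:00–09:15, 11:30–12:00, 12:15–13:00, 14:00–14:45.
Nikolai ∩ Liang ∩ Anders: 09:00–09:15, 12:30–13:00, 14:00–14:45.
Restricted to 08:45–16:00: 09:00–09:15, 12:30–13:00, 14:00–14:45.
Common window lengths: 15, 30, 45 min; longest is 45.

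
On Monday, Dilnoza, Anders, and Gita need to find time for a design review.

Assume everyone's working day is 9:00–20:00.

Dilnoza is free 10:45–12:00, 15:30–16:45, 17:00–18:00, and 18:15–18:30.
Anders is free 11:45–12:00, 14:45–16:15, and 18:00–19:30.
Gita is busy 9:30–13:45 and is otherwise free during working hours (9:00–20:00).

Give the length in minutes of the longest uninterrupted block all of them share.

Gita free within 09:00–20:00: 09:00–09:30, 13:45–20:00.
Dilnoza ∩ Anders: 11:45–12:00, 15:30–16:15, 18:15–18:30.
Dilnoza ∩ Anders ∩ Gita: 15:30–16:15, 18:15–18:30.
Common window lengths: 45, 15 min; longest is 45.

45 minutes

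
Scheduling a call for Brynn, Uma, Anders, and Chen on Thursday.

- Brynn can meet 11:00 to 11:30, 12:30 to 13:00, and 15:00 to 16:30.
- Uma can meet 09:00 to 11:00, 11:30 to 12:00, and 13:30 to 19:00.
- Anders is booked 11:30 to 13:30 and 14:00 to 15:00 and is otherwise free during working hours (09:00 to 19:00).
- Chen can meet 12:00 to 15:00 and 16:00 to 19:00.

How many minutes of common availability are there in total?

30 minutes

Anders free within 09:00–19:00: 09:00–11:30, 13:30–14:00, 15:00–19:00.
Brynn ∩ Uma: 15:00–16:30.
Brynn ∩ Uma ∩ Anders: 15:00–16:30.
Brynn ∩ Uma ∩ Anders ∩ Chen: 16:00–16:30.
Total common minutes: 30.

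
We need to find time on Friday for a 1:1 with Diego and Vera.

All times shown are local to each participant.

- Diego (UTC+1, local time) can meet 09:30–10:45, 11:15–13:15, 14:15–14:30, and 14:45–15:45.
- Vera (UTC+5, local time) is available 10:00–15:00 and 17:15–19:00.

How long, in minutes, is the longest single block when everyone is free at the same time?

Diego → UTC: 08:30–09:45, 10:15–12:15, 13:15–13:30, 13:45–14:45.
Vera → UTC: 05:00–10:00, 12:15–14:00.
Diego ∩ Vera: 08:30–09:45, 13:15–13:30, 13:45–14:00.
Common window lengths: 75, 15, 15 min; longest is 75.

75 minutes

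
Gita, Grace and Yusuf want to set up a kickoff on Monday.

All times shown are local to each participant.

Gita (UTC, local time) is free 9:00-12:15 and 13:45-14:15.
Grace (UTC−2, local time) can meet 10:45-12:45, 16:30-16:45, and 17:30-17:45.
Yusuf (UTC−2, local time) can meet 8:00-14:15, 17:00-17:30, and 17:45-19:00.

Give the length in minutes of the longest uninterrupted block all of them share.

30 minutes

Gita → UTC: 09:00–12:15, 13:45–14:15.
Grace → UTC: 12:45–14:45, 18:30–18:45, 19:30–19:45.
Yusuf → UTC: 10:00–16:15, 19:00–19:30, 19:45–21:00.
Gita ∩ Grace: 13:45–14:15.
Gita ∩ Grace ∩ Yusuf: 13:45–14:15.
Single common window of 30 minutes.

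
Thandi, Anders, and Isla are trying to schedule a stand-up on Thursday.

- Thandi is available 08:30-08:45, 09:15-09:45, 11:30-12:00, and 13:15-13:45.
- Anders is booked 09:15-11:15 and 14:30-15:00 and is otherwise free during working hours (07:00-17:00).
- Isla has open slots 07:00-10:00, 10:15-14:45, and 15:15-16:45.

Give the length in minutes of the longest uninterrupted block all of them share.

30 minutes

Anders free within 07:00–17:00: 07:00–09:15, 11:15–14:30, 15:00–17:00.
Thandi ∩ Anders: 08:30–08:45, 11:30–12:00, 13:15–13:45.
Thandi ∩ Anders ∩ Isla: 08:30–08:45, 11:30–12:00, 13:15–13:45.
Common window lengths: 15, 30, 30 min; longest is 30.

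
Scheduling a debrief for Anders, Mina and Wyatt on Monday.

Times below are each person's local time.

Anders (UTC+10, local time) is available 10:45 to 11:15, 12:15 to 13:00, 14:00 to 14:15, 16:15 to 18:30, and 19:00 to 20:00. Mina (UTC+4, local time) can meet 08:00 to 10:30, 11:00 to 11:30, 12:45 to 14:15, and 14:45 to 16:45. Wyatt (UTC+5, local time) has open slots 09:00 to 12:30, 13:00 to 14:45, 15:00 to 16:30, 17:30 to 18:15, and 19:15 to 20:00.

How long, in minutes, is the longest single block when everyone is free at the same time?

45 minutes

Anders → UTC: 00:45–01:15, 02:15–03:00, 04:00–04:15, 06:15–08:30, 09:00–10:00.
Mina → UTC: 04:00–06:30, 07:00–07:30, 08:45–10:15, 10:45–12:45.
Wyatt → UTC: 04:00–07:30, 08:00–09:45, 10:00–11:30, 12:30–13:15, 14:15–15:00.
Anders ∩ Mina: 04:00–04:15, 06:15–06:30, 07:00–07:30, 09:00–10:00.
Anders ∩ Mina ∩ Wyatt: 04:00–04:15, 06:15–06:30, 07:00–07:30, 09:00–09:45.
Common window lengths: 15, 15, 30, 45 min; longest is 45.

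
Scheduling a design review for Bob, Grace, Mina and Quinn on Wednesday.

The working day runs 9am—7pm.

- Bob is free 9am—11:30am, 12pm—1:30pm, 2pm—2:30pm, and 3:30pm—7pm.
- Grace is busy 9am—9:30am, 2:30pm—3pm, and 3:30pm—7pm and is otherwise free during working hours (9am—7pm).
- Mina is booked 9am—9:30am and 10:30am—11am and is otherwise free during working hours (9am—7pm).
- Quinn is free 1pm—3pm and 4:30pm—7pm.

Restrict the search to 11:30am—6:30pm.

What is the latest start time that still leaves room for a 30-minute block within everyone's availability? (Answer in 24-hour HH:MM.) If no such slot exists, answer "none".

Grace free within 09:00–19:00: 09:30–14:30, 15:00–15:30.
Mina free within 09:00–19:00: 09:30–10:30, 11:00–19:00.
Bob ∩ Grace: 09:30–11:30, 12:00–13:30, 14:00–14:30.
Bob ∩ Grace ∩ Mina: 09:30–10:30, 11:00–11:30, 12:00–13:30, 14:00–14:30.
Bob ∩ Grace ∩ Mina ∩ Quinn: 13:00–13:30, 14:00–14:30.
Restricted to 11:30–18:30: 13:00–13:30, 14:00–14:30.
Windows ≥ 30 min: 13:00–13:30, 14:00–14:30.
Latest start in the last window 14:00–14:30 is 14:30 − 30 min = 14:00.

14:00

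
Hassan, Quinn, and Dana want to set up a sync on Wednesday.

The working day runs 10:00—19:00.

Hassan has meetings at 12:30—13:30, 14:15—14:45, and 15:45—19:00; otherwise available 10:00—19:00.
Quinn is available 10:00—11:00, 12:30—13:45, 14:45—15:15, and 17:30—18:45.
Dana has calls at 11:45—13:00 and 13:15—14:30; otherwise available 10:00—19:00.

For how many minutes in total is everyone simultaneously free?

Hassan free within 10:00–19:00: 10:00–12:30, 13:30–14:15, 14:45–15:45.
Dana free within 10:00–19:00: 10:00–11:45, 13:00–13:15, 14:30–19:00.
Hassan ∩ Quinn: 10:00–11:00, 13:30–13:45, 14:45–15:15.
Hassan ∩ Quinn ∩ Dana: 10:00–11:00, 14:45–15:15.
Total common minutes: 60 + 30 = 90.

90 minutes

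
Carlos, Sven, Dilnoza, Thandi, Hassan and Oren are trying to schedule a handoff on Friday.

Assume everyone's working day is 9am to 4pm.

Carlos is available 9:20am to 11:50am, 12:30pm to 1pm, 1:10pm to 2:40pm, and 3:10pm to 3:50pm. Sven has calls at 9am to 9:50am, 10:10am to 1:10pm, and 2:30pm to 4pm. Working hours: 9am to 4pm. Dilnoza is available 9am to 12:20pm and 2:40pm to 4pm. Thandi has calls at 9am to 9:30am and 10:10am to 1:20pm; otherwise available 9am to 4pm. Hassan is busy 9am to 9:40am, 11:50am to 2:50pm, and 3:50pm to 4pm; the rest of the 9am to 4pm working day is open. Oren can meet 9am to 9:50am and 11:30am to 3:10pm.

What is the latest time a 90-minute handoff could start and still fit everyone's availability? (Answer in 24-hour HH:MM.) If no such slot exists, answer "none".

Sven free within 09:00–16:00: 09:50–10:10, 13:10–14:30.
Thandi free within 09:00–16:00: 09:30–10:10, 13:20–16:00.
Hassan free within 09:00–16:00: 09:40–11:50, 14:50–15:50.
Carlos ∩ Sven: 09:50–10:10, 13:10–14:30.
Carlos ∩ Sven ∩ Dilnoza: 09:50–10:10.
Carlos ∩ Sven ∩ Dilnoza ∩ Thandi: 09:50–10:10.
Carlos ∩ Sven ∩ Dilnoza ∩ Thandi ∩ Hassan: 09:50–10:10.
Carlos ∩ Sven ∩ Dilnoza ∩ Thandi ∩ Hassan ∩ Oren: (none).
Windows ≥ 90 min: (none).

none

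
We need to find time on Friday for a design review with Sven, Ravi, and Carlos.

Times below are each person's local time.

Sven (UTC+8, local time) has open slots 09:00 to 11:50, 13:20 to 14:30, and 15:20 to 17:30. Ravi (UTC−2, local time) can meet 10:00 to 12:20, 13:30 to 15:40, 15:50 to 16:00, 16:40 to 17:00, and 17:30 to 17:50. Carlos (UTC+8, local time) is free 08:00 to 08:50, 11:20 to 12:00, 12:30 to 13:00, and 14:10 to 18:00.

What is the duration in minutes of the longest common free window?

Sven → UTC: 01:00–03:50, 05:20–06:30, 07:20–09:30.
Ravi → UTC: 12:00–14:20, 15:30–17:40, 17:50–18:00, 18:40–19:00, 19:30–19:50.
Carlos → UTC: 00:00–00:50, 03:20–04:00, 04:30–05:00, 06:10–10:00.
Sven ∩ Ravi: (none).
Sven ∩ Ravi ∩ Carlos: (none).
No common window.

0 minutes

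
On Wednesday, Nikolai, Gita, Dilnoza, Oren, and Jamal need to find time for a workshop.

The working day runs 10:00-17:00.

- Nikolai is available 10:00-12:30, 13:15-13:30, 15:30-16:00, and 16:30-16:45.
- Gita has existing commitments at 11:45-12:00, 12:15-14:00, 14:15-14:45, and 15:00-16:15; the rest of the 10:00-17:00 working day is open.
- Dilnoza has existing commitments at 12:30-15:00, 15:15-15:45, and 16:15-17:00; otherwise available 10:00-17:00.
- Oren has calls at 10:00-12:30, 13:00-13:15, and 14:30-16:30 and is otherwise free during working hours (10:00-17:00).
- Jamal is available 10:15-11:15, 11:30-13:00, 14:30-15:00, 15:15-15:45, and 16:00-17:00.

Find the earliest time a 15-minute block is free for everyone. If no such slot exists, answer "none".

none

Gita free within 10:00–17:00: 10:00–11:45, 12:00–12:15, 14:00–14:15, 14:45–15:00, 16:15–17:00.
Dilnoza free within 10:00–17:00: 10:00–12:30, 15:00–15:15, 15:45–16:15.
Oren free within 10:00–17:00: 12:30–13:00, 13:15–14:30, 16:30–17:00.
Nikolai ∩ Gita: 10:00–11:45, 12:00–12:15, 16:30–16:45.
Nikolai ∩ Gita ∩ Dilnoza: 10:00–11:45, 12:00–12:15.
Nikolai ∩ Gita ∩ Dilnoza ∩ Oren: (none).
Nikolai ∩ Gita ∩ Dilnoza ∩ Oren ∩ Jamal: (none).
Windows ≥ 15 min: (none).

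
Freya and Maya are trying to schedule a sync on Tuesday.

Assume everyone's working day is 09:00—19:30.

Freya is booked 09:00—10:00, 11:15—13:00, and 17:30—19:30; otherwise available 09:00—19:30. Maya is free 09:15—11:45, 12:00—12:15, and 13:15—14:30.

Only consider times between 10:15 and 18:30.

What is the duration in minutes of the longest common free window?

Freya free within 09:00–19:30: 10:00–11:15, 13:00–17:30.
Freya ∩ Maya: 10:00–11:15, 13:15–14:30.
Restricted to 10:15–18:30: 10:15–11:15, 13:15–14:30.
Common window lengths: 60, 75 min; longest is 75.

75 minutes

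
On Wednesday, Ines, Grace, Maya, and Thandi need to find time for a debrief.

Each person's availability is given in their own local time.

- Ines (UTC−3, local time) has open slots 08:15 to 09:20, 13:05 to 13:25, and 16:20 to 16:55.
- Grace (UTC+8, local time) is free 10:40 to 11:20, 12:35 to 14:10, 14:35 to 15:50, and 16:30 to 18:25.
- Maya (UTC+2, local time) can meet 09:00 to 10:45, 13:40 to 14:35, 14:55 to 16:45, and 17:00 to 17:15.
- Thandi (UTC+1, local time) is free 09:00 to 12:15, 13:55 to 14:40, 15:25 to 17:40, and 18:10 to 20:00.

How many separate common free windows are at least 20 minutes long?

Ines → UTC: 11:15–12:20, 16:05–16:25, 19:20–19:55.
Grace → UTC: 02:40–03:20, 04:35–06:10, 06:35–07:50, 08:30–10:25.
Maya → UTC: 07:00–08:45, 11:40–12:35, 12:55–14:45, 15:00–15:15.
Thandi → UTC: 08:00–11:15, 12:55–13:40, 14:25–16:40, 17:10–19:00.
Ines ∩ Grace: (none).
Ines ∩ Grace ∩ Maya: (none).
Ines ∩ Grace ∩ Maya ∩ Thandi: (none).
Windows ≥ 20 min: (none).
That's 0 windows.

0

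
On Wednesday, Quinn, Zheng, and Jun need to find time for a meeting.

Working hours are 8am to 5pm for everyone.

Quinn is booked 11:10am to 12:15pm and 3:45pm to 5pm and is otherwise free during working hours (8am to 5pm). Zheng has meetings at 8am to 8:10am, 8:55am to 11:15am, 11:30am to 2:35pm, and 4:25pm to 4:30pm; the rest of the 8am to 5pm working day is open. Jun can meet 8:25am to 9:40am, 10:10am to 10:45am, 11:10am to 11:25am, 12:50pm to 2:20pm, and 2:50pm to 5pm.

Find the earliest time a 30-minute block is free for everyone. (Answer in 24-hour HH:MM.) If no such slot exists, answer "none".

08:25

Quinn free within 08:00–17:00: 08:00–11:10, 12:15–15:45.
Zheng free within 08:00–17:00: 08:10–08:55, 11:15–11:30, 14:35–16:25, 16:30–17:00.
Quinn ∩ Zheng: 08:10–08:55, 14:35–15:45.
Quinn ∩ Zheng ∩ Jun: 08:25–08:55, 14:50–15:45.
Windows ≥ 30 min: 08:25–08:55, 14:50–15:45.
Earliest such window starts at 08:25.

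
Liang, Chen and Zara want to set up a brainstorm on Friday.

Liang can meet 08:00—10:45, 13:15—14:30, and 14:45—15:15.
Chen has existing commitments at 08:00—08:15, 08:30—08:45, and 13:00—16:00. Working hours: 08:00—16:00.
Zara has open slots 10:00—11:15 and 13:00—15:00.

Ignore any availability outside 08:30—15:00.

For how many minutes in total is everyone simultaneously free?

Chen free within 08:00–16:00: 08:15–08:30, 08:45–13:00.
Liang ∩ Chen: 08:15–08:30, 08:45–10:45.
Liang ∩ Chen ∩ Zara: 10:00–10:45.
Restricted to 08:30–15:00: 10:00–10:45.
Total common minutes: 45.

45 minutes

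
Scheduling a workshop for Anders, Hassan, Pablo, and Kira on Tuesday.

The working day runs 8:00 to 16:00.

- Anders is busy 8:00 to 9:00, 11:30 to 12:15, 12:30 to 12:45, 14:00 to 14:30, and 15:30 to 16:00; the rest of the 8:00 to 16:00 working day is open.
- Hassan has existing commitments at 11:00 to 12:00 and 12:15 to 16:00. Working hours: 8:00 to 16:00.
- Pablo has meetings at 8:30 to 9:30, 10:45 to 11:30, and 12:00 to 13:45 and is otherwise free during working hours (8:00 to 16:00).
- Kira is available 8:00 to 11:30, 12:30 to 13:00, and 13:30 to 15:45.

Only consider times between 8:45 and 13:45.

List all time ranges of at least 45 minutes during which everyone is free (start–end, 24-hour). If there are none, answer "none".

09:30–10:45

Anders free within 08:00–16:00: 09:00–11:30, 12:15–12:30, 12:45–14:00, 14:30–15:30.
Hassan free within 08:00–16:00: 08:00–11:00, 12:00–12:15.
Pablo free within 08:00–16:00: 08:00–08:30, 09:30–10:45, 11:30–12:00, 13:45–16:00.
Anders ∩ Hassan: 09:00–11:00.
Anders ∩ Hassan ∩ Pablo: 09:30–10:45.
Anders ∩ Hassan ∩ Pablo ∩ Kira: 09:30–10:45.
Restricted to 08:45–13:45: 09:30–10:45.
Windows ≥ 45 min: 09:30–10:45.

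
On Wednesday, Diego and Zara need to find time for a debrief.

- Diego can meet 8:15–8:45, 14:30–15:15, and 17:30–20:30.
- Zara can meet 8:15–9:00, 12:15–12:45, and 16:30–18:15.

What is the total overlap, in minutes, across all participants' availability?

75 minutes

Diego ∩ Zara: 08:15–08:45, 17:30–18:15.
Total common minutes: 30 + 45 = 75.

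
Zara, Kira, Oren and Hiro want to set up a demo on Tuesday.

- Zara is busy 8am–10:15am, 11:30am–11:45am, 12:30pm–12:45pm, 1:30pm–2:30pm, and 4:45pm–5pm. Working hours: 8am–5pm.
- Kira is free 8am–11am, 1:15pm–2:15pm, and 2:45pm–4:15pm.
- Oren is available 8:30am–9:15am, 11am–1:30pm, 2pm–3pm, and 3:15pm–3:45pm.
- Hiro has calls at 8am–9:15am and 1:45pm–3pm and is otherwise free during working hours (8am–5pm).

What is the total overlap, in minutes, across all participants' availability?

Zara free within 08:00–17:00: 10:15–11:30, 11:45–12:30, 12:45–13:30, 14:30–16:45.
Hiro free within 08:00–17:00: 09:15–13:45, 15:00–17:00.
Zara ∩ Kira: 10:15–11:00, 13:15–13:30, 14:45–16:15.
Zara ∩ Kira ∩ Oren: 13:15–13:30, 14:45–15:00, 15:15–15:45.
Zara ∩ Kira ∩ Oren ∩ Hiro: 13:15–13:30, 15:15–15:45.
Total common minutes: 15 + 30 = 45.

45 minutes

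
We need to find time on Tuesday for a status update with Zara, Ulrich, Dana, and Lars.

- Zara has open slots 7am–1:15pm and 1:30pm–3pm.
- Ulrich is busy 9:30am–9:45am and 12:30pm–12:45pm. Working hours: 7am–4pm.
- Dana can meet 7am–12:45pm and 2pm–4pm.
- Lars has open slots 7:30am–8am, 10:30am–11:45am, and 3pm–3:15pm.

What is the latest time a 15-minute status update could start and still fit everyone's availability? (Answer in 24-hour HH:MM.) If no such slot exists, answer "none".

11:30

Ulrich free within 07:00–16:00: 07:00–09:30, 09:45–12:30, 12:45–16:00.
Zara ∩ Ulrich: 07:00–09:30, 09:45–12:30, 12:45–13:15, 13:30–15:00.
Zara ∩ Ulrich ∩ Dana: 07:00–09:30, 09:45–12:30, 14:00–15:00.
Zara ∩ Ulrich ∩ Dana ∩ Lars: 07:30–08:00, 10:30–11:45.
Windows ≥ 15 min: 07:30–08:00, 10:30–11:45.
Latest start in the last window 10:30–11:45 is 11:45 − 15 min = 11:30.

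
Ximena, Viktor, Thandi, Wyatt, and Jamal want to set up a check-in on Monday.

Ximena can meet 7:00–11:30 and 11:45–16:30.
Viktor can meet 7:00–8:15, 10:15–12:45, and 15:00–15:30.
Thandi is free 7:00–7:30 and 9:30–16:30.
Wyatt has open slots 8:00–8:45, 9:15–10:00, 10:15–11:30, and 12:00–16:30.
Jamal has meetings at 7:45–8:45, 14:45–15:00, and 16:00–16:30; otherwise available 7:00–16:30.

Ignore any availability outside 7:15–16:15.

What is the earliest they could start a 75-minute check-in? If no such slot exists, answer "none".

Jamal free within 07:00–16:30: 07:00–07:45, 08:45–14:45, 15:00–16:00.
Ximena ∩ Viktor: 07:00–08:15, 10:15–11:30, 11:45–12:45, 15:00–15:30.
Ximena ∩ Viktor ∩ Thandi: 07:00–07:30, 10:15–11:30, 11:45–12:45, 15:00–15:30.
Ximena ∩ Viktor ∩ Thandi ∩ Wyatt: 10:15–11:30, 12:00–12:45, 15:00–15:30.
Ximena ∩ Viktor ∩ Thandi ∩ Wyatt ∩ Jamal: 10:15–11:30, 12:00–12:45, 15:00–15:30.
Restricted to 07:15–16:15: 10:15–11:30, 12:00–12:45, 15:00–15:30.
Windows ≥ 75 min: 10:15–11:30.
Earliest such window starts at 10:15.

10:15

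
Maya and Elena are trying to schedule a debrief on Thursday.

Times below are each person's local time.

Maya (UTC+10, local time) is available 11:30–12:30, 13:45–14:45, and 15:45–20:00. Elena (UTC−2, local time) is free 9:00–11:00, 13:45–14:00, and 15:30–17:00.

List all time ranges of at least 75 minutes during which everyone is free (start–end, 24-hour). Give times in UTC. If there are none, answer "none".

Maya → UTC: 01:30–02:30, 03:45–04:45, 05:45–10:00.
Elena → UTC: 11:00–13:00, 15:45–16:00, 17:30–19:00.
Maya ∩ Elena: (none).
Windows ≥ 75 min: (none).

none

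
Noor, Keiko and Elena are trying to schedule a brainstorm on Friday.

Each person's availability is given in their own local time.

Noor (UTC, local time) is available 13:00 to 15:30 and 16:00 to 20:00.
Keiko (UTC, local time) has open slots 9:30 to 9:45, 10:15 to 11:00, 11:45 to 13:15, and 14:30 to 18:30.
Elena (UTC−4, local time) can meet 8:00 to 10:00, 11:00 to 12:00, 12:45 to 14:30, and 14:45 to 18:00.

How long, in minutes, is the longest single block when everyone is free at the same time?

105 minutes

Noor → UTC: 13:00–15:30, 16:00–20:00.
Keiko → UTC: 09:30–09:45, 10:15–11:00, 11:45–13:15, 14:30–18:30.
Elena → UTC: 12:00–14:00, 15:00–16:00, 16:45–18:30, 18:45–22:00.
Noor ∩ Keiko: 13:00–13:15, 14:30–15:30, 16:00–18:30.
Noor ∩ Keiko ∩ Elena: 13:00–13:15, 15:00–15:30, 16:45–18:30.
Common window lengths: 15, 30, 105 min; longest is 105.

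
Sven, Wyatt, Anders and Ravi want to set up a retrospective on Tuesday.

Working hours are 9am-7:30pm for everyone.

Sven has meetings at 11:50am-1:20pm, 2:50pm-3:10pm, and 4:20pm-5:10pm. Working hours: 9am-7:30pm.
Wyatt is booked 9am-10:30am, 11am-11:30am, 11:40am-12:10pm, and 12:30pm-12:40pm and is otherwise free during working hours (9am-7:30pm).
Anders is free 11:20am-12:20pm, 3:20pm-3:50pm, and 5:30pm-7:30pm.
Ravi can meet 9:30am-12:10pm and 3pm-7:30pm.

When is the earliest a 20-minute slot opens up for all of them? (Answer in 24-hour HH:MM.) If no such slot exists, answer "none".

Sven free within 09:00–19:30: 09:00–11:50, 13:20–14:50, 15:10–16:20, 17:10–19:30.
Wyatt free within 09:00–19:30: 10:30–11:00, 11:30–11:40, 12:10–12:30, 12:40–19:30.
Sven ∩ Wyatt: 10:30–11:00, 11:30–11:40, 13:20–14:50, 15:10–16:20, 17:10–19:30.
Sven ∩ Wyatt ∩ Anders: 11:30–11:40, 15:20–15:50, 17:30–19:30.
Sven ∩ Wyatt ∩ Anders ∩ Ravi: 11:30–11:40, 15:20–15:50, 17:30–19:30.
Windows ≥ 20 min: 15:20–15:50, 17:30–19:30.
Earliest such window starts at 15:20.

15:20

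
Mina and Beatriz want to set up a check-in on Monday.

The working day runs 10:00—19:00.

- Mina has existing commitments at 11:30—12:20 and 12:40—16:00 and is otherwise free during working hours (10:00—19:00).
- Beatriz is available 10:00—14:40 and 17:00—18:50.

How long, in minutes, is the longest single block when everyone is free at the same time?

Mina free within 10:00–19:00: 10:00–11:30, 12:20–12:40, 16:00–19:00.
Mina ∩ Beatriz: 10:00–11:30, 12:20–12:40, 17:00–18:50.
Common window lengths: 90, 20, 110 min; longest is 110.

110 minutes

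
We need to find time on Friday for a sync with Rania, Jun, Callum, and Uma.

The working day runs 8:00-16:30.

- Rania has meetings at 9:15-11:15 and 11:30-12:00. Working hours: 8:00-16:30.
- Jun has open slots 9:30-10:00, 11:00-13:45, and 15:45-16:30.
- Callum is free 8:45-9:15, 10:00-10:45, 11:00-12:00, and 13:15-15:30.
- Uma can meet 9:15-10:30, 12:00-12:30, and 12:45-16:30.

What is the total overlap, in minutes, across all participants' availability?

30 minutes

Rania free within 08:00–16:30: 08:00–09:15, 11:15–11:30, 12:00–16:30.
Rania ∩ Jun: 11:15–11:30, 12:00–13:45, 15:45–16:30.
Rania ∩ Jun ∩ Callum: 11:15–11:30, 13:15–13:45.
Rania ∩ Jun ∩ Callum ∩ Uma: 13:15–13:45.
Total common minutes: 30.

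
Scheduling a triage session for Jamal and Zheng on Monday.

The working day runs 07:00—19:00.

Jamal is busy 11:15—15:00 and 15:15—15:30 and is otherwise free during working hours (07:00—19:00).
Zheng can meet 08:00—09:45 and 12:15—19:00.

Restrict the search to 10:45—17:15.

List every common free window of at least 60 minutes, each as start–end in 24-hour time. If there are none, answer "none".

Jamal free within 07:00–19:00: 07:00–11:15, 15:00–15:15, 15:30–19:00.
Jamal ∩ Zheng: 08:00–09:45, 15:00–15:15, 15:30–19:00.
Restricted to 10:45–17:15: 15:00–15:15, 15:30–17:15.
Windows ≥ 60 min: 15:30–17:15.

15:30–17:15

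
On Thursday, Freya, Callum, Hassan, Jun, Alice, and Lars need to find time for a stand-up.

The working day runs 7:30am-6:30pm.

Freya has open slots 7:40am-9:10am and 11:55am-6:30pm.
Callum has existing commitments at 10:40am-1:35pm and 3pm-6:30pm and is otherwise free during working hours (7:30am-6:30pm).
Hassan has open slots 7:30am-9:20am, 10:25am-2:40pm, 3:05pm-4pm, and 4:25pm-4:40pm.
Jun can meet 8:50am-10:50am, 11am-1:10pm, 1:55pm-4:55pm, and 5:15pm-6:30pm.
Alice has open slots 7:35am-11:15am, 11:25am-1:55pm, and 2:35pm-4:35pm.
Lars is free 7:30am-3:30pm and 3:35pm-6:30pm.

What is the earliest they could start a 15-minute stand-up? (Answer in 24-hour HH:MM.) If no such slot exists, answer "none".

08:50

Callum free within 07:30–18:30: 07:30–10:40, 13:35–15:00.
Freya ∩ Callum: 07:40–09:10, 13:35–15:00.
Freya ∩ Callum ∩ Hassan: 07:40–09:10, 13:35–14:40.
Freya ∩ Callum ∩ Hassan ∩ Jun: 08:50–09:10, 13:55–14:40.
Freya ∩ Callum ∩ Hassan ∩ Jun ∩ Alice: 08:50–09:10, 14:35–14:40.
Freya ∩ Callum ∩ Hassan ∩ Jun ∩ Alice ∩ Lars: 08:50–09:10, 14:35–14:40.
Windows ≥ 15 min: 08:50–09:10.
Earliest such window starts at 08:50.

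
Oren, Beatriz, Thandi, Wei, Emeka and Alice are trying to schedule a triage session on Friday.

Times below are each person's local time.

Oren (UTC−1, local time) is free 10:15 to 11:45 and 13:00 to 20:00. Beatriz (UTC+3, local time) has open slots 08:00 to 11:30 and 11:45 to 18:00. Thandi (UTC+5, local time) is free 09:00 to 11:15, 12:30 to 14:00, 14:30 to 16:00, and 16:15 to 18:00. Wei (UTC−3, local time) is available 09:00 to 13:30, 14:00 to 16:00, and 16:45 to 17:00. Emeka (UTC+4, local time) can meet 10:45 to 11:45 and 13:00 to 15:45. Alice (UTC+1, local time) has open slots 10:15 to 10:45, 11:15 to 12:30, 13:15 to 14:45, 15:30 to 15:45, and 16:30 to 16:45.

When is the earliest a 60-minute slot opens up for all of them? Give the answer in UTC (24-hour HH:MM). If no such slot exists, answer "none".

Oren → UTC: 11:15–12:45, 14:00–21:00.
Beatriz → UTC: 05:00–08:30, 08:45–15:00.
Thandi → UTC: 04:00–06:15, 07:30–09:00, 09:30–11:00, 11:15–13:00.
Wei → UTC: 12:00–16:30, 17:00–19:00, 19:45–20:00.
Emeka → UTC: 06:45–07:45, 09:00–11:45.
Alice → UTC: 09:15–09:45, 10:15–11:30, 12:15–13:45, 14:30–14:45, 15:30–15:45.
Oren ∩ Beatriz: 11:15–12:45, 14:00–15:00.
Oren ∩ Beatriz ∩ Thandi: 11:15–12:45.
Oren ∩ Beatriz ∩ Thandi ∩ Wei: 12:00–12:45.
Oren ∩ Beatriz ∩ Thandi ∩ Wei ∩ Emeka: (none).
Oren ∩ Beatriz ∩ Thandi ∩ Wei ∩ Emeka ∩ Alice: (none).
Windows ≥ 60 min: (none).

none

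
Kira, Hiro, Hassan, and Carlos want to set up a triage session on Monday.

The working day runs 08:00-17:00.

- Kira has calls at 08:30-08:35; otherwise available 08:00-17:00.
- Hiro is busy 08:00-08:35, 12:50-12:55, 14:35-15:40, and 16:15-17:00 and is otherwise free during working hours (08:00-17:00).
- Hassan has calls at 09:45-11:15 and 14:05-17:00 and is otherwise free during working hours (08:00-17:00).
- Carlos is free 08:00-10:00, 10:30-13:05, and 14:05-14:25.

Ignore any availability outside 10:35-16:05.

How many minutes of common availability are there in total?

105 minutes

Kira free within 08:00–17:00: 08:00–08:30, 08:35–17:00.
Hiro free within 08:00–17:00: 08:35–12:50, 12:55–14:35, 15:40–16:15.
Hassan free within 08:00–17:00: 08:00–09:45, 11:15–14:05.
Kira ∩ Hiro: 08:35–12:50, 12:55–14:35, 15:40–16:15.
Kira ∩ Hiro ∩ Hassan: 08:35–09:45, 11:15–12:50, 12:55–14:05.
Kira ∩ Hiro ∩ Hassan ∩ Carlos: 08:35–09:45, 11:15–12:50, 12:55–13:05.
Restricted to 10:35–16:05: 11:15–12:50, 12:55–13:05.
Total common minutes: 95 + 10 = 105.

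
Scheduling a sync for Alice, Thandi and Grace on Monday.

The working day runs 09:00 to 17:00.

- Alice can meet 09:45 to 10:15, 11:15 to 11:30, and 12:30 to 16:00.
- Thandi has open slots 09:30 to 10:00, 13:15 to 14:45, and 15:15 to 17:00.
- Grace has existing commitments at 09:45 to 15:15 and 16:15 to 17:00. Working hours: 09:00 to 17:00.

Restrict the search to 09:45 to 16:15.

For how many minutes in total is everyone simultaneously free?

45 minutes

Grace free within 09:00–17:00: 09:00–09:45, 15:15–16:15.
Alice ∩ Thandi: 09:45–10:00, 13:15–14:45, 15:15–16:00.
Alice ∩ Thandi ∩ Grace: 15:15–16:00.
Restricted to 09:45–16:15: 15:15–16:00.
Total common minutes: 45.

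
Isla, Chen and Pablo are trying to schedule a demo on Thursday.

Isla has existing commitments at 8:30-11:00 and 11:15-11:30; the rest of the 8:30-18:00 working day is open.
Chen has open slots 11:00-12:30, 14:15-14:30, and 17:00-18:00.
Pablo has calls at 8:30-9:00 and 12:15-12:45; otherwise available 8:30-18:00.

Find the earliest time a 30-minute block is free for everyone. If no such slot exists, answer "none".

Isla free within 08:30–18:00: 11:00–11:15, 11:30–18:00.
Pablo free within 08:30–18:00: 09:00–12:15, 12:45–18:00.
Isla ∩ Chen: 11:00–11:15, 11:30–12:30, 14:15–14:30, 17:00–18:00.
Isla ∩ Chen ∩ Pablo: 11:00–11:15, 11:30–12:15, 14:15–14:30, 17:00–18:00.
Windows ≥ 30 min: 11:30–12:15, 17:00–18:00.
Earliest such window starts at 11:30.

11:30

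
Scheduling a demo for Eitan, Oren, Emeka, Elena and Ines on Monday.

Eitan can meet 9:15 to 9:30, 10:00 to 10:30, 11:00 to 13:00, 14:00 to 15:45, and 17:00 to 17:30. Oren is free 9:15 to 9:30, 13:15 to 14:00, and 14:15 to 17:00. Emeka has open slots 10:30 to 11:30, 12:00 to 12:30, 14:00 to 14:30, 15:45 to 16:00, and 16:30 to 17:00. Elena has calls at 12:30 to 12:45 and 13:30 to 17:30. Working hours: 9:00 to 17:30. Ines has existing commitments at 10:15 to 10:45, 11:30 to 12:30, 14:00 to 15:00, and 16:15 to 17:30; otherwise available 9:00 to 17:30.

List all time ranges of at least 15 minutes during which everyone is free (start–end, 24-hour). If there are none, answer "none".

none

Elena free within 09:00–17:30: 09:00–12:30, 12:45–13:30.
Ines free within 09:00–17:30: 09:00–10:15, 10:45–11:30, 12:30–14:00, 15:00–16:15.
Eitan ∩ Oren: 09:15–09:30, 14:15–15:45.
Eitan ∩ Oren ∩ Emeka: 14:15–14:30.
Eitan ∩ Oren ∩ Emeka ∩ Elena: (none).
Eitan ∩ Oren ∩ Emeka ∩ Elena ∩ Ines: (none).
Windows ≥ 15 min: (none).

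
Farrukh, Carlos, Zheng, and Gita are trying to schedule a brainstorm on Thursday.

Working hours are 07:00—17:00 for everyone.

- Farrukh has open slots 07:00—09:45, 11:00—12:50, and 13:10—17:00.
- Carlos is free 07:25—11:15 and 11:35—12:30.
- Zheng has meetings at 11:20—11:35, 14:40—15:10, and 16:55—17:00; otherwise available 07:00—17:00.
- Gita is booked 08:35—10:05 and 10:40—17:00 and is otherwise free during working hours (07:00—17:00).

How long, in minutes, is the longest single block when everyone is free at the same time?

70 minutes

Zheng free within 07:00–17:00: 07:00–11:20, 11:35–14:40, 15:10–16:55.
Gita free within 07:00–17:00: 07:00–08:35, 10:05–10:40.
Farrukh ∩ Carlos: 07:25–09:45, 11:00–11:15, 11:35–12:30.
Farrukh ∩ Carlos ∩ Zheng: 07:25–09:45, 11:00–11:15, 11:35–12:30.
Farrukh ∩ Carlos ∩ Zheng ∩ Gita: 07:25–08:35.
Single common window of 70 minutes.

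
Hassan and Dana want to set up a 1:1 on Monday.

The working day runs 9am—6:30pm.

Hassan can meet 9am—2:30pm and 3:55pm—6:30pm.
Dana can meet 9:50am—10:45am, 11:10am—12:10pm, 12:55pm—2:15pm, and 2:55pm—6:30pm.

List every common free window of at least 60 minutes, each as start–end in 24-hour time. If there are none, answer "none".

11:10–12:10, 12:55–14:15, 15:55–18:30

Hassan ∩ Dana: 09:50–10:45, 11:10–12:10, 12:55–14:15, 15:55–18:30.
Windows ≥ 60 min: 11:10–12:10, 12:55–14:15, 15:55–18:30.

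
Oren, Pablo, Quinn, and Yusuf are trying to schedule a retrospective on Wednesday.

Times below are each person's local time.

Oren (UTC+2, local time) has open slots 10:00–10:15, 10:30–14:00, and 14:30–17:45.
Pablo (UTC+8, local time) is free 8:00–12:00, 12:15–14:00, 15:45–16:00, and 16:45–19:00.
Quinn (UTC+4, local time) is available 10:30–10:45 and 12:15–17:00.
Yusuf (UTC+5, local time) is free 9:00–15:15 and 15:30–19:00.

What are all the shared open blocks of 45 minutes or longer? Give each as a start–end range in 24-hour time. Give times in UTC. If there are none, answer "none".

Oren → UTC: 08:00–08:15, 08:30–12:00, 12:30–15:45.
Pablo → UTC: 00:00–04:00, 04:15–06:00, 07:45–08:00, 08:45–11:00.
Quinn → UTC: 06:30–06:45, 08:15–13:00.
Yusuf → UTC: 04:00–10:15, 10:30–14:00.
Oren ∩ Pablo: 08:45–11:00.
Oren ∩ Pablo ∩ Quinn: 08:45–11:00.
Oren ∩ Pablo ∩ Quinn ∩ Yusuf: 08:45–10:15, 10:30–11:00.
Windows ≥ 45 min: 08:45–10:15.

08:45–10:15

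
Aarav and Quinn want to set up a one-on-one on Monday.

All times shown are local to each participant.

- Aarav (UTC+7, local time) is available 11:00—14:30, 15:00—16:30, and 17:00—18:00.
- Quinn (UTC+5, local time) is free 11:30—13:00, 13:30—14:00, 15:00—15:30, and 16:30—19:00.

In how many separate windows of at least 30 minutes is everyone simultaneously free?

3

Aarav → UTC: 04:00–07:30, 08:00–09:30, 10:00–11:00.
Quinn → UTC: 06:30–08:00, 08:30–09:00, 10:00–10:30, 11:30–14:00.
Aarav ∩ Quinn: 06:30–07:30, 08:30–09:00, 10:00–10:30.
Windows ≥ 30 min: 06:30–07:30, 08:30–09:00, 10:00–10:30.
That's 3 windows.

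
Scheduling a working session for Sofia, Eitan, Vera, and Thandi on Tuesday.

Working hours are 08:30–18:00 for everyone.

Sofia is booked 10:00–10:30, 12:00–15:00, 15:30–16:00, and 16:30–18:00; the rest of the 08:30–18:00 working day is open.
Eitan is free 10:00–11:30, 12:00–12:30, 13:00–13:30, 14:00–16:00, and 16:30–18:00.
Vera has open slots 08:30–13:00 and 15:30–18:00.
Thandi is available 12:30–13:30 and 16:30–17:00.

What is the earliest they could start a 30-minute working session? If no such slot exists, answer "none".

Sofia free within 08:30–18:00: 08:30–10:00, 10:30–12:00, 15:00–15:30, 16:00–16:30.
Sofia ∩ Eitan: 10:30–11:30, 15:00–15:30.
Sofia ∩ Eitan ∩ Vera: 10:30–11:30.
Sofia ∩ Eitan ∩ Vera ∩ Thandi: (none).
Windows ≥ 30 min: (none).

none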